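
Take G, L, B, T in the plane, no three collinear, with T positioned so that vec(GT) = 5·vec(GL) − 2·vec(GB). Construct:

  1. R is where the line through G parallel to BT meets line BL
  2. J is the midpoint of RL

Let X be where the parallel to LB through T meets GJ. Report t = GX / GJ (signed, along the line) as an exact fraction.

Choose coordinates G = (0, 0), L = (1, 0), B = (0, 1), T = (5, -2).
1. R is where the line through G parallel to BT meets line BL ⇒ R = (5/2, -3/2)
2. J is the midpoint of RL ⇒ J = (7/4, -3/4)
through T parallel to LB: direction (-1, 1); meets GJ at X = (21/4, -9/4)
X = G + t·(J−G) with t = 3

t = 3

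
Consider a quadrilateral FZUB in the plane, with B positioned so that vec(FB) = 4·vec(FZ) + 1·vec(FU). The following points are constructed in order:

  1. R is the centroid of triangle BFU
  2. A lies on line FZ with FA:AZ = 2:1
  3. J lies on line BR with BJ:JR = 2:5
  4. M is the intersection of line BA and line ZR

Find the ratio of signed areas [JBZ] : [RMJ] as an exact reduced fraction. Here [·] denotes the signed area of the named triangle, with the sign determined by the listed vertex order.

[JBZ]:[RMJ] = -17/35

Work in coordinates with F = (0, 0), Z = (1, 0), U = (0, 1), B = (4, 1).
1. R is the centroid of triangle BFU ⇒ R = (4/3, 2/3)
2. A lies on line FZ with FA:AZ = 2:1 ⇒ A = (2/3, 0)
3. J lies on line BR with BJ:JR = 2:5 ⇒ J = (68/21, 19/21)
4. M is the intersection of line BA and line ZR ⇒ M = (18/17, 2/17)
2·[JBZ] = -10/21, 2·[RMJ] = 50/51
[JBZ]:[RMJ] = -10/21:50/51 = -17/35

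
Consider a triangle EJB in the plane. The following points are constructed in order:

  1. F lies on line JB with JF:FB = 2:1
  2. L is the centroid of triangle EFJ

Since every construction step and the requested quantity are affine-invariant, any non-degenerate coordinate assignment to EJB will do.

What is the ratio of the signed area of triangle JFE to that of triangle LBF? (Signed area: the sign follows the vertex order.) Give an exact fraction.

[JFE]:[LBF] = -6

Choose coordinates E = (0, 0), J = (1, 0), B = (0, 1).
1. F lies on line JB with JF:FB = 2:1 ⇒ F = (1/3, 2/3)
2. L is the centroid of triangle EFJ ⇒ L = (4/9, 2/9)
2·[JFE] = 2/3, 2·[LBF] = -1/9
[JFE]:[LBF] = 2/3:-1/9 = -6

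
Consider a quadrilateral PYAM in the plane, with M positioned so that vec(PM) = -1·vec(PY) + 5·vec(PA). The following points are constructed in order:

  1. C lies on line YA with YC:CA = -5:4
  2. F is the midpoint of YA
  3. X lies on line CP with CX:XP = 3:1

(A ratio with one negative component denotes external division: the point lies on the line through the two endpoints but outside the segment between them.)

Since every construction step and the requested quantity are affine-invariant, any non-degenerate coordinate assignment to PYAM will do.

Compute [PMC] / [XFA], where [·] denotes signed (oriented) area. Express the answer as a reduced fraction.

Assign P = (0, 0), Y = (1, 0), A = (0, 1), M = (-1, 5) — the answer is frame-independent, so this choice is without loss of generality.
1. C lies on line YA with YC:CA = -5:4 ⇒ C = (-4, 5)
2. F is the midpoint of YA ⇒ F = (1/2, 1/2)
3. X lies on line CP with CX:XP = 3:1 ⇒ X = (-1, 5/4)
2·[PMC] = 15, 2·[XFA] = 3/8
[PMC]:[XFA] = 15:3/8 = 40

[PMC]:[XFA] = 40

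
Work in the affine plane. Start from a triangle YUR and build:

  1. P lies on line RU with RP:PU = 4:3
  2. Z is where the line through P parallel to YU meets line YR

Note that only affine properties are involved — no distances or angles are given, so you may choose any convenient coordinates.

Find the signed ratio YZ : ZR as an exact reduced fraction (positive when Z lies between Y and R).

Assign Y = (0, 0), U = (1, 0), R = (0, 1) — the answer is frame-independent, so this choice is without loss of generality.
1. P lies on line RU with RP:PU = 4:3 ⇒ P = (4/7, 3/7)
2. Z is where the line through P parallel to YU meets line YR ⇒ Z = (0, 3/7)
Z = Y + t·(R−Y) with t = 3/7, so YZ:ZR = t:(1−t) = 3/7:4/7

YZ:ZR = 3/4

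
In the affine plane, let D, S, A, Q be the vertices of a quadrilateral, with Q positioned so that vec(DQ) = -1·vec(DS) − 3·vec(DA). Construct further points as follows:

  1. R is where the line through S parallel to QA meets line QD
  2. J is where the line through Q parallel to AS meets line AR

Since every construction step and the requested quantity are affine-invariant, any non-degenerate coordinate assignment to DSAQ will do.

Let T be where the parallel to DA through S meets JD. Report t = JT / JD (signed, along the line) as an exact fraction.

t = 7/4

Choose coordinates D = (0, 0), S = (1, 0), A = (0, 1), Q = (-1, -3).
1. R is where the line through S parallel to QA meets line QD ⇒ R = (4, 12)
2. J is where the line through Q parallel to AS meets line AR ⇒ J = (-4/3, -8/3)
through S parallel to DA: direction (0, 1); meets JD at T = (1, 2)
T = J + t·(D−J) with t = 7/4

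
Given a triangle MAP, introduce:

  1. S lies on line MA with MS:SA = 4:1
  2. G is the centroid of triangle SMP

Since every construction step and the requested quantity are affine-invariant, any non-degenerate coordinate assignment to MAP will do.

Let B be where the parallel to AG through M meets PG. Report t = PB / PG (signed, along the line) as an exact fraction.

Choose coordinates M = (0, 0), A = (1, 0), P = (0, 1).
1. S lies on line MA with MS:SA = 4:1 ⇒ S = (4/5, 0)
2. G is the centroid of triangle SMP ⇒ G = (4/15, 1/3)
through M parallel to AG: direction (-11/15, 1/3); meets PG at B = (22/45, -2/9)
B = P + t·(G−P) with t = 11/6

t = 11/6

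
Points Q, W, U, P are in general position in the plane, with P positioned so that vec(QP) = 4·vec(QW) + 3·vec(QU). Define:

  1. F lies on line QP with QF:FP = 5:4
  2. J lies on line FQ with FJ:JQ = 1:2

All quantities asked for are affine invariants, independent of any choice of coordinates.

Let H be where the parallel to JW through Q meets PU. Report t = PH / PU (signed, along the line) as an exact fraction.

t = 81/94

Set Q = (0, 0), W = (1, 0), U = (0, 1), P = (4, 3); any affine frame gives the same invariant.
1. F lies on line QP with QF:FP = 5:4 ⇒ F = (20/9, 5/3)
2. J lies on line FQ with FJ:JQ = 1:2 ⇒ J = (40/27, 10/9)
through Q parallel to JW: direction (-13/27, -10/9); meets PU at H = (26/47, 60/47)
H = P + t·(U−P) with t = 81/94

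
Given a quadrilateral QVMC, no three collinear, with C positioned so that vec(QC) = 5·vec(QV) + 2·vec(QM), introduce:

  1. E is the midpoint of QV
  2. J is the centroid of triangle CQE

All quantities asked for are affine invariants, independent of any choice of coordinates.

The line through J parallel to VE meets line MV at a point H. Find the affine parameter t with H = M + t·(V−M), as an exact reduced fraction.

Choose coordinates Q = (0, 0), V = (1, 0), M = (0, 1), C = (5, 2).
1. E is the midpoint of QV ⇒ E = (1/2, 0)
2. J is the centroid of triangle CQE ⇒ J = (11/6, 2/3)
through J parallel to VE: direction (-1/2, 0); meets MV at H = (1/3, 2/3)
H = M + t·(V−M) with t = 1/3

t = 1/3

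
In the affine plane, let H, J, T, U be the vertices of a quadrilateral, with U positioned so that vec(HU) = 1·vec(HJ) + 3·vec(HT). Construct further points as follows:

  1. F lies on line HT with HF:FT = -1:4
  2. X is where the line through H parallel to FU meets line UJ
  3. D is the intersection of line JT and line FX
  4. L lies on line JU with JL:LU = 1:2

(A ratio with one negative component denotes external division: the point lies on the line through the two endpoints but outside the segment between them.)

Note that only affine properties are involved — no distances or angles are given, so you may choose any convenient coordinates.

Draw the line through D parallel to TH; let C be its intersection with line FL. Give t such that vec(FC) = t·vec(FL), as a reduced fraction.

t = 2/7

Set H = (0, 0), J = (1, 0), T = (0, 1), U = (1, 3); any affine frame gives the same invariant.
1. F lies on line HT with HF:FT = -1:4 ⇒ F = (0, -1/3)
2. X is where the line through H parallel to FU meets line UJ ⇒ X = (1, 10/3)
3. D is the intersection of line JT and line FX ⇒ D = (2/7, 5/7)
4. L lies on line JU with JL:LU = 1:2 ⇒ L = (1, 1)
through D parallel to TH: direction (0, -1); meets FL at C = (2/7, 1/21)
C = F + t·(L−F) with t = 2/7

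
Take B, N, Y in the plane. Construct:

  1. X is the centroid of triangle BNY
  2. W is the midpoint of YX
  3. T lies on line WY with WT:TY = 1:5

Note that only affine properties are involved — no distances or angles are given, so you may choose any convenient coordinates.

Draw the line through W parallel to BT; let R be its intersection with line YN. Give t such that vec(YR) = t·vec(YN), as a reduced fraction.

t = 6/31

Set B = (0, 0), N = (1, 0), Y = (0, 1); any affine frame gives the same invariant.
1. X is the centroid of triangle BNY ⇒ X = (1/3, 1/3)
2. W is the midpoint of YX ⇒ W = (1/6, 2/3)
3. T lies on line WY with WT:TY = 1:5 ⇒ T = (5/36, 13/18)
through W parallel to BT: direction (5/36, 13/18); meets YN at R = (6/31, 25/31)
R = Y + t·(N−Y) with t = 6/31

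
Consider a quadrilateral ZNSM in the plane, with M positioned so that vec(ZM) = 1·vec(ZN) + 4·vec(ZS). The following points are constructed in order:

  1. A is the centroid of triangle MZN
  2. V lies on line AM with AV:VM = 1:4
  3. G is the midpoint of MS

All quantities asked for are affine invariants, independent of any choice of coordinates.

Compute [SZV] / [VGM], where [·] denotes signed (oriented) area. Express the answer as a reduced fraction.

Set Z = (0, 0), N = (1, 0), S = (0, 1), M = (1, 4); any affine frame gives the same invariant.
1. A is the centroid of triangle MZN ⇒ A = (2/3, 4/3)
2. V lies on line AM with AV:VM = 1:4 ⇒ V = (11/15, 28/15)
3. G is the midpoint of MS ⇒ G = (1/2, 5/2)
2·[SZV] = 11/15, 2·[VGM] = -2/3
[SZV]:[VGM] = 11/15:-2/3 = -11/10

[SZV]:[VGM] = -11/10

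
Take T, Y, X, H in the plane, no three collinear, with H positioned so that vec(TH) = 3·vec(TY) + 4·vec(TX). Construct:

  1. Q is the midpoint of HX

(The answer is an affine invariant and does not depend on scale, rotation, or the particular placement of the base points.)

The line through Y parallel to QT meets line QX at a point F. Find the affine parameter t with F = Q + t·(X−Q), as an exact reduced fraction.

Work in coordinates with T = (0, 0), Y = (1, 0), X = (0, 1), H = (3, 4).
1. Q is the midpoint of HX ⇒ Q = (3/2, 5/2)
through Y parallel to QT: direction (-3/2, -5/2); meets QX at F = (4, 5)
F = Q + t·(X−Q) with t = -5/3

t = -5/3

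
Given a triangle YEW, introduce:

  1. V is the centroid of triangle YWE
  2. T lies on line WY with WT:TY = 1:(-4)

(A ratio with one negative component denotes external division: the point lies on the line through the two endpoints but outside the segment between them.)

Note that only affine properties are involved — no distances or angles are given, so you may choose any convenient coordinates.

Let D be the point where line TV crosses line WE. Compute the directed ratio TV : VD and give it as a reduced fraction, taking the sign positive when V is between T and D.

TV:VD = -2

Work in coordinates with Y = (0, 0), E = (1, 0), W = (0, 1).
1. V is the centroid of triangle YWE ⇒ V = (1/3, 1/3)
2. T lies on line WY with WT:TY = 1:(-4) ⇒ T = (0, 4/3)
line TV meets WE at D = (1/6, 5/6)
V = T + t·(D−T) with t = 2, so TV:VD = 2:-1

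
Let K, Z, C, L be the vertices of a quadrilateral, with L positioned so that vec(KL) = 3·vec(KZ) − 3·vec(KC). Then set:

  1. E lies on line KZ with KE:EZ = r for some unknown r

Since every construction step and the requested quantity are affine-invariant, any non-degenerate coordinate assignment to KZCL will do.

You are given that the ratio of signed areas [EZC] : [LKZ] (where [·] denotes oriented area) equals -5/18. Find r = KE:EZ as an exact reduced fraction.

r = 1/5

Work in coordinates with K = (0, 0), Z = (1, 0), C = (0, 1), L = (3, -3).
1. With KE:EZ = r, write λ = r/(r+1) so E = K + λ·(Z−K); E is affine-linear in λ
Every point depending on E is an affine combination of E and λ-independent points, so each such coordinate is linear in λ; the λ² term in each signed area is a multiple of (Z−K)×(Z−K) = 0, so 2·[EZC] and 2·[LKZ] are each linear in λ. Evaluating at λ=0 and λ=1:
  2·[EZC] = −λ + 1,   2·[LKZ] = -3
So [EZC]:[LKZ] = (−λ + 1) / (-3). Setting this equal to -5/18:
  −λ + 1 = -5/18·(-3)  ⇒  λ = 1/6
Then r = λ/(1−λ) = (1/6)/(5/6) = 1/5. Check: with r = 1/5, E = (1/6, 0) and [EZC]:[LKZ] = -5/18 as required.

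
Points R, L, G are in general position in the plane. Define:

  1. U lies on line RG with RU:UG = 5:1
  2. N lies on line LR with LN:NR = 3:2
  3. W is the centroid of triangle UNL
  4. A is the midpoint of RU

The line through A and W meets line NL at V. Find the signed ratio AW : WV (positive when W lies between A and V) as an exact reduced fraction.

Set R = (0, 0), L = (1, 0), G = (0, 1); any affine frame gives the same invariant.
1. U lies on line RG with RU:UG = 5:1 ⇒ U = (0, 5/6)
2. N lies on line LR with LN:NR = 3:2 ⇒ N = (2/5, 0)
3. W is the centroid of triangle UNL ⇒ W = (7/15, 5/18)
4. A is the midpoint of RU ⇒ A = (0, 5/12)
line AW meets NL at V = (7/5, 0)
W = A + t·(V−A) with t = 1/3, so AW:WV = 1/3:2/3

AW:WV = 1/2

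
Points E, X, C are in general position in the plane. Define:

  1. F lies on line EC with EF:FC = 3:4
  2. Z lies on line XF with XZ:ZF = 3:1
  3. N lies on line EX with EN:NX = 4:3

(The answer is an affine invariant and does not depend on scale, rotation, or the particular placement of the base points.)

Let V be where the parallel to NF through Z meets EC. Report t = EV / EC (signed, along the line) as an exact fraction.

t = 57/112

Assign E = (0, 0), X = (1, 0), C = (0, 1) — the answer is frame-independent, so this choice is without loss of generality.
1. F lies on line EC with EF:FC = 3:4 ⇒ F = (0, 3/7)
2. Z lies on line XF with XZ:ZF = 3:1 ⇒ Z = (1/4, 9/28)
3. N lies on line EX with EN:NX = 4:3 ⇒ N = (4/7, 0)
through Z parallel to NF: direction (-4/7, 3/7); meets EC at V = (0, 57/112)
V = E + t·(C−E) with t = 57/112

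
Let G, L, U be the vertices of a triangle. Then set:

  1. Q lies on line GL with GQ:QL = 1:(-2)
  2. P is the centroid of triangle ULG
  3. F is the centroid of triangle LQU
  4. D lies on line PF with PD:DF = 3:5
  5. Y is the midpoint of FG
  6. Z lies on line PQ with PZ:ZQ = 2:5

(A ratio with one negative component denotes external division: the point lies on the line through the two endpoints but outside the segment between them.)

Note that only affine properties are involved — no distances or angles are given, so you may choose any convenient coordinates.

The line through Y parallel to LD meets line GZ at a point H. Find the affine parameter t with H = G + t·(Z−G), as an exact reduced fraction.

t = 133/174

Assign G = (0, 0), L = (1, 0), U = (0, 1) — the answer is frame-independent, so this choice is without loss of generality.
1. Q lies on line GL with GQ:QL = 1:(-2) ⇒ Q = (-1, 0)
2. P is the centroid of triangle ULG ⇒ P = (1/3, 1/3)
3. F is the centroid of triangle LQU ⇒ F = (0, 1/3)
4. D lies on line PF with PD:DF = 3:5 ⇒ D = (5/24, 1/3)
5. Y is the midpoint of FG ⇒ Y = (0, 1/6)
6. Z lies on line PQ with PZ:ZQ = 2:5 ⇒ Z = (-1/21, 5/21)
through Y parallel to LD: direction (-19/24, 1/3); meets GZ at H = (-19/522, 95/522)
H = G + t·(Z−G) with t = 133/174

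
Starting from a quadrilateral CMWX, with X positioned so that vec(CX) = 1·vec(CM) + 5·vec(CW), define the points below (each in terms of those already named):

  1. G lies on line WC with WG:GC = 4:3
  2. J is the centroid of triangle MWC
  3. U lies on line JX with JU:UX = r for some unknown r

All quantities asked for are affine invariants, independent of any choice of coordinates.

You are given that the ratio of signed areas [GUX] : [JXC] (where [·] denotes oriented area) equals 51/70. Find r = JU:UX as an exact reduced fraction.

r = 2/3

Choose coordinates C = (0, 0), M = (1, 0), W = (0, 1), X = (1, 5).
1. G lies on line WC with WG:GC = 4:3 ⇒ G = (0, 3/7)
2. J is the centroid of triangle MWC ⇒ J = (1/3, 1/3)
3. With JU:UX = r, write λ = r/(r+1) so U = J + λ·(X−J); U is affine-linear in λ
Every point depending on U is an affine combination of U and λ-independent points, so each such coordinate is linear in λ; the λ² term in each signed area is a multiple of (X−J)×(X−J) = 0, so 2·[GUX] and 2·[JXC] are each linear in λ. Evaluating at λ=0 and λ=1:
  2·[GUX] = -34/21·λ + 34/21,   2·[JXC] = 4/3
So [GUX]:[JXC] = (-34/21·λ + 34/21) / (4/3). Setting this equal to 51/70:
  -34/21·λ + 34/21 = 51/70·(4/3)  ⇒  λ = 2/5
Then r = λ/(1−λ) = (2/5)/(3/5) = 2/3. Check: with r = 2/3, U = (3/5, 11/5) and [GUX]:[JXC] = 51/70 as required.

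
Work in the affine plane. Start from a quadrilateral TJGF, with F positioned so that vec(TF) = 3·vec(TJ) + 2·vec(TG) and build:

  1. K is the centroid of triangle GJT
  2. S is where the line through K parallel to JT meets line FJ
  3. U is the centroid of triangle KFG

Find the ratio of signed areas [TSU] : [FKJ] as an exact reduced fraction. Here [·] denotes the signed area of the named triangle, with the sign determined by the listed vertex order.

[TSU]:[FKJ] = 5/9

Work in coordinates with T = (0, 0), J = (1, 0), G = (0, 1), F = (3, 2).
1. K is the centroid of triangle GJT ⇒ K = (1/3, 1/3)
2. S is where the line through K parallel to JT meets line FJ ⇒ S = (4/3, 1/3)
3. U is the centroid of triangle KFG ⇒ U = (10/9, 10/9)
2·[TSU] = 10/9, 2·[FKJ] = 2
[TSU]:[FKJ] = 10/9:2 = 5/9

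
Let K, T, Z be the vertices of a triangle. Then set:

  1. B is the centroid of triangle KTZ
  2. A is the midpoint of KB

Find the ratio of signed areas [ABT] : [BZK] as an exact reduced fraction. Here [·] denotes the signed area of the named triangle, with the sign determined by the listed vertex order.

[ABT]:[BZK] = -1/2

Assign K = (0, 0), T = (1, 0), Z = (0, 1) — the answer is frame-independent, so this choice is without loss of generality.
1. B is the centroid of triangle KTZ ⇒ B = (1/3, 1/3)
2. A is the midpoint of KB ⇒ A = (1/6, 1/6)
2·[ABT] = -1/6, 2·[BZK] = 1/3
[ABT]:[BZK] = -1/6:1/3 = -1/2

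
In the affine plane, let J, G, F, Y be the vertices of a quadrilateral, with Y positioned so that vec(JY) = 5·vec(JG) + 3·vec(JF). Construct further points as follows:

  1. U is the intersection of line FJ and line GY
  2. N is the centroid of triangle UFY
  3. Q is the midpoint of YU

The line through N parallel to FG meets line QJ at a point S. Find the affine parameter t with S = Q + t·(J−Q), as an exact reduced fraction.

t = 7/29

Set J = (0, 0), G = (1, 0), F = (0, 1), Y = (5, 3); any affine frame gives the same invariant.
1. U is the intersection of line FJ and line GY ⇒ U = (0, -3/4)
2. N is the centroid of triangle UFY ⇒ N = (5/3, 13/12)
3. Q is the midpoint of YU ⇒ Q = (5/2, 9/8)
through N parallel to FG: direction (1, -1); meets QJ at S = (55/29, 99/116)
S = Q + t·(J−Q) with t = 7/29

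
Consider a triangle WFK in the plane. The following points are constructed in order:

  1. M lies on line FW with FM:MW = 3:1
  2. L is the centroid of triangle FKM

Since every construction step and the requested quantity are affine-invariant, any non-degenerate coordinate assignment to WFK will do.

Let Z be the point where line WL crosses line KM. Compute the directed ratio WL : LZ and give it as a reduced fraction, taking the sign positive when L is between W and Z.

WL:LZ = -2

Work in coordinates with W = (0, 0), F = (1, 0), K = (0, 1).
1. M lies on line FW with FM:MW = 3:1 ⇒ M = (1/4, 0)
2. L is the centroid of triangle FKM ⇒ L = (5/12, 1/3)
line WL meets KM at Z = (5/24, 1/6)
L = W + t·(Z−W) with t = 2, so WL:LZ = 2:-1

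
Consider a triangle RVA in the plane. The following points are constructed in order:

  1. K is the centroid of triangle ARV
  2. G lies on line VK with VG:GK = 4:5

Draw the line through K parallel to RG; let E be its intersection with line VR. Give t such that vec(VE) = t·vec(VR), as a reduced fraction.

Set R = (0, 0), V = (1, 0), A = (0, 1); any affine frame gives the same invariant.
1. K is the centroid of triangle ARV ⇒ K = (1/3, 1/3)
2. G lies on line VK with VG:GK = 4:5 ⇒ G = (19/27, 4/27)
through K parallel to RG: direction (19/27, 4/27); meets VR at E = (-5/4, 0)
E = V + t·(R−V) with t = 9/4

t = 9/4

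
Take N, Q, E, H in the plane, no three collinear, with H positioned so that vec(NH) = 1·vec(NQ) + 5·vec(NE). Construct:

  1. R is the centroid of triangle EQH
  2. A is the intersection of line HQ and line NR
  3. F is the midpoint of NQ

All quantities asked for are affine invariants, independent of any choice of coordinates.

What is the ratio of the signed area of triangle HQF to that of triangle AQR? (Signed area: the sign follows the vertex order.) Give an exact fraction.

[HQF]:[AQR] = 5/2

Set N = (0, 0), Q = (1, 0), E = (0, 1), H = (1, 5); any affine frame gives the same invariant.
1. R is the centroid of triangle EQH ⇒ R = (2/3, 2)
2. A is the intersection of line HQ and line NR ⇒ A = (1, 3)
3. F is the midpoint of NQ ⇒ F = (1/2, 0)
2·[HQF] = -5/2, 2·[AQR] = -1
[HQF]:[AQR] = -5/2:-1 = 5/2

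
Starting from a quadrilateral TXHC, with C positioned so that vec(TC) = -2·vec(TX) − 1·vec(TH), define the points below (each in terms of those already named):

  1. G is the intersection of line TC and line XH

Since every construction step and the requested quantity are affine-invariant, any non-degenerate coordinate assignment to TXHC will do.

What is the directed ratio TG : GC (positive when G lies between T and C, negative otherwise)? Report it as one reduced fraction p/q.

TG:GC = -1/4

Assign T = (0, 0), X = (1, 0), H = (0, 1), C = (-2, -1) — the answer is frame-independent, so this choice is without loss of generality.
1. G is the intersection of line TC and line XH ⇒ G = (2/3, 1/3)
G = T + t·(C−T) with t = -1/3, so TG:GC = t:(1−t) = -1/3:4/3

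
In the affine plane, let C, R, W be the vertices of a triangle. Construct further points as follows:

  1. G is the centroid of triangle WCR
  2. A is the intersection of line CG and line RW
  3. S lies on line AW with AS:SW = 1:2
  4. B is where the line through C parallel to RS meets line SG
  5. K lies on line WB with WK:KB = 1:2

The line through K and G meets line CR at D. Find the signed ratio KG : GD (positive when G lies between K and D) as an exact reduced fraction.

KG:GD = 2/3

Assign C = (0, 0), R = (1, 0), W = (0, 1) — the answer is frame-independent, so this choice is without loss of generality.
1. G is the centroid of triangle WCR ⇒ G = (1/3, 1/3)
2. A is the intersection of line CG and line RW ⇒ A = (1/2, 1/2)
3. S lies on line AW with AS:SW = 1:2 ⇒ S = (1/3, 2/3)
4. B is where the line through C parallel to RS meets line SG ⇒ B = (1/3, -1/3)
5. K lies on line WB with WK:KB = 1:2 ⇒ K = (1/9, 5/9)
line KG meets CR at D = (2/3, 0)
G = K + t·(D−K) with t = 2/5, so KG:GD = 2/5:3/5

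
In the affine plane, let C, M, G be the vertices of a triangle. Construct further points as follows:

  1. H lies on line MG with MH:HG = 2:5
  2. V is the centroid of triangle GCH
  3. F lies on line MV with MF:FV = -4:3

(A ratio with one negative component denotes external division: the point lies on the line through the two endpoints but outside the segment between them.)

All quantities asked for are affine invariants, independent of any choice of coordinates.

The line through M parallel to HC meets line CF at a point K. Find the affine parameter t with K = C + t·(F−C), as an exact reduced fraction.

Work in coordinates with C = (0, 0), M = (1, 0), G = (0, 1).
1. H lies on line MG with MH:HG = 2:5 ⇒ H = (5/7, 2/7)
2. V is the centroid of triangle GCH ⇒ V = (5/21, 3/7)
3. F lies on line MV with MF:FV = -4:3 ⇒ F = (-43/21, 12/7)
through M parallel to HC: direction (-5/7, -2/7); meets CF at K = (43/133, -36/133)
K = C + t·(F−C) with t = -3/19

t = -3/19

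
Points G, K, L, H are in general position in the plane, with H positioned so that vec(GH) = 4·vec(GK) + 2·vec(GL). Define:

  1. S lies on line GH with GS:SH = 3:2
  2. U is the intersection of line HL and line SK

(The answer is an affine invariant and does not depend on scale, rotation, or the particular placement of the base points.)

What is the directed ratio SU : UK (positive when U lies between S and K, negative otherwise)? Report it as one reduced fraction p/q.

SU:UK = -8/25

Assign G = (0, 0), K = (1, 0), L = (0, 1), H = (4, 2) — the answer is frame-independent, so this choice is without loss of generality.
1. S lies on line GH with GS:SH = 3:2 ⇒ S = (12/5, 6/5)
2. U is the intersection of line HL and line SK ⇒ U = (52/17, 30/17)
U = S + t·(K−S) with t = -8/17, so SU:UK = t:(1−t) = -8/17:25/17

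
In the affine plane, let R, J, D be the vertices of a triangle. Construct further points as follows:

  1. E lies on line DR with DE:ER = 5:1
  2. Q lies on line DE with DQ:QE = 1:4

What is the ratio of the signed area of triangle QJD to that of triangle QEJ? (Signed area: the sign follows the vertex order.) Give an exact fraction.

Set R = (0, 0), J = (1, 0), D = (0, 1); any affine frame gives the same invariant.
1. E lies on line DR with DE:ER = 5:1 ⇒ E = (0, 1/6)
2. Q lies on line DE with DQ:QE = 1:4 ⇒ Q = (0, 5/6)
2·[QJD] = 1/6, 2·[QEJ] = 2/3
[QJD]:[QEJ] = 1/6:2/3 = 1/4

[QJD]:[QEJ] = 1/4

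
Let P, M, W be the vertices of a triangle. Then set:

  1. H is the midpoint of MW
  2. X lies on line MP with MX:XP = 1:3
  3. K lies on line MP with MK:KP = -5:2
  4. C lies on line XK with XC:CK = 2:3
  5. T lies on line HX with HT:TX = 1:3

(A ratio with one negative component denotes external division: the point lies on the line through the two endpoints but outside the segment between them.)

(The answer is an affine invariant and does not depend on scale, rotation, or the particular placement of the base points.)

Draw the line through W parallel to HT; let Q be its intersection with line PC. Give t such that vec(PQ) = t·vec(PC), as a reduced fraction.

t = 30/11

Set P = (0, 0), M = (1, 0), W = (0, 1); any affine frame gives the same invariant.
1. H is the midpoint of MW ⇒ H = (1/2, 1/2)
2. X lies on line MP with MX:XP = 1:3 ⇒ X = (3/4, 0)
3. K lies on line MP with MK:KP = -5:2 ⇒ K = (-2/3, 0)
4. C lies on line XK with XC:CK = 2:3 ⇒ C = (11/60, 0)
5. T lies on line HX with HT:TX = 1:3 ⇒ T = (9/16, 3/8)
through W parallel to HT: direction (1/16, -1/8); meets PC at Q = (1/2, 0)
Q = P + t·(C−P) with t = 30/11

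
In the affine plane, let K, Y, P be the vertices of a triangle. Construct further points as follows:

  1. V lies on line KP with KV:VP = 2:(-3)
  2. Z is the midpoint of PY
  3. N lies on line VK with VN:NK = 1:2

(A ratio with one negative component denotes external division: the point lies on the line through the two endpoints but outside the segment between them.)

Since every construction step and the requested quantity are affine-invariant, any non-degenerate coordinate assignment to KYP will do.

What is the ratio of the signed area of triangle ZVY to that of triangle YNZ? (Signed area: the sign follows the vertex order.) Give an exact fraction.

Choose coordinates K = (0, 0), Y = (1, 0), P = (0, 1).
1. V lies on line KP with KV:VP = 2:(-3) ⇒ V = (0, -2)
2. Z is the midpoint of PY ⇒ Z = (1/2, 1/2)
3. N lies on line VK with VN:NK = 1:2 ⇒ N = (0, -4/3)
2·[ZVY] = 3/2, 2·[YNZ] = -7/6
[ZVY]:[YNZ] = 3/2:-7/6 = -9/7

[ZVY]:[YNZ] = -9/7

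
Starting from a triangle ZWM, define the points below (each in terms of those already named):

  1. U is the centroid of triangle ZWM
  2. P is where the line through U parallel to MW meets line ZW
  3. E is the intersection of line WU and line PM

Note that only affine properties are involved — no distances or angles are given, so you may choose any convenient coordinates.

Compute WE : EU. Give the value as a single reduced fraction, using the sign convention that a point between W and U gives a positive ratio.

WE:EU = 3

Assign Z = (0, 0), W = (1, 0), M = (0, 1) — the answer is frame-independent, so this choice is without loss of generality.
1. U is the centroid of triangle ZWM ⇒ U = (1/3, 1/3)
2. P is where the line through U parallel to MW meets line ZW ⇒ P = (2/3, 0)
3. E is the intersection of line WU and line PM ⇒ E = (1/2, 1/4)
E = W + t·(U−W) with t = 3/4, so WE:EU = t:(1−t) = 3/4:1/4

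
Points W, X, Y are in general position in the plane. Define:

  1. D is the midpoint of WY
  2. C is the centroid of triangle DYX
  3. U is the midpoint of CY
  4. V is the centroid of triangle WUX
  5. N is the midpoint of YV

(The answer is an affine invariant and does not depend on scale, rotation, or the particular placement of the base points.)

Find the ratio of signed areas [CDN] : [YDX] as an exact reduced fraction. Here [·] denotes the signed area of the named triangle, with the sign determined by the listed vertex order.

[CDN]:[YDX] = -1/12

Set W = (0, 0), X = (1, 0), Y = (0, 1); any affine frame gives the same invariant.
1. D is the midpoint of WY ⇒ D = (0, 1/2)
2. C is the centroid of triangle DYX ⇒ C = (1/3, 1/2)
3. U is the midpoint of CY ⇒ U = (1/6, 3/4)
4. V is the centroid of triangle WUX ⇒ V = (7/18, 1/4)
5. N is the midpoint of YV ⇒ N = (7/36, 5/8)
2·[CDN] = -1/24, 2·[YDX] = 1/2
[CDN]:[YDX] = -1/24:1/2 = -1/12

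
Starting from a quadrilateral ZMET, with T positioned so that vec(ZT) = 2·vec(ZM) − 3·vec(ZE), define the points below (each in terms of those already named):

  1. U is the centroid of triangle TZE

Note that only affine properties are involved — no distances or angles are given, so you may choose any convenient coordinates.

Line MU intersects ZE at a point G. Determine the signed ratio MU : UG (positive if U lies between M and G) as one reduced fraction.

MU:UG = 1/2

Set Z = (0, 0), M = (1, 0), E = (0, 1), T = (2, -3); any affine frame gives the same invariant.
1. U is the centroid of triangle TZE ⇒ U = (2/3, -2/3)
line MU meets ZE at G = (0, -2)
U = M + t·(G−M) with t = 1/3, so MU:UG = 1/3:2/3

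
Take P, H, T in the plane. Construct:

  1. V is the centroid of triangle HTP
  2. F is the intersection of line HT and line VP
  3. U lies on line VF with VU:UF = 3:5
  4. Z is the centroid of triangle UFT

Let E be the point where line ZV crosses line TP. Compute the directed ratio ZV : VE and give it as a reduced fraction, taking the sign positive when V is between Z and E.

Set P = (0, 0), H = (1, 0), T = (0, 1); any affine frame gives the same invariant.
1. V is the centroid of triangle HTP ⇒ V = (1/3, 1/3)
2. F is the intersection of line HT and line VP ⇒ F = (1/2, 1/2)
3. U lies on line VF with VU:UF = 3:5 ⇒ U = (19/48, 19/48)
4. Z is the centroid of triangle UFT ⇒ Z = (43/144, 91/144)
line ZV meets TP at E = (0, 16/5)
V = Z + t·(E−Z) with t = -5/43, so ZV:VE = -5/43:48/43

ZV:VE = -5/48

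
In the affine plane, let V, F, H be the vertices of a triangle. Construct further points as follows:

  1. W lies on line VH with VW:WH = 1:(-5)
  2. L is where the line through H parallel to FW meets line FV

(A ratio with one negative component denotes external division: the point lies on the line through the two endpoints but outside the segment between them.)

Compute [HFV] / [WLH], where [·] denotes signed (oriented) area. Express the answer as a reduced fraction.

[HFV]:[WLH] = 1/5

Choose coordinates V = (0, 0), F = (1, 0), H = (0, 1).
1. W lies on line VH with VW:WH = 1:(-5) ⇒ W = (0, -1/4)
2. L is where the line through H parallel to FW meets line FV ⇒ L = (-4, 0)
2·[HFV] = -1, 2·[WLH] = -5
[HFV]:[WLH] = -1:-5 = 1/5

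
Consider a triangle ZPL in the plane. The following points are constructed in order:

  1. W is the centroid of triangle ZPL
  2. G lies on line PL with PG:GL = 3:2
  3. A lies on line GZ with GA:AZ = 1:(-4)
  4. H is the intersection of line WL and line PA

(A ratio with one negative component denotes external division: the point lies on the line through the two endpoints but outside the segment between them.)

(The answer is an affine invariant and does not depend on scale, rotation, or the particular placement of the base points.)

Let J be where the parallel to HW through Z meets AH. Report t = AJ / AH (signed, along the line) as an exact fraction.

Choose coordinates Z = (0, 0), P = (1, 0), L = (0, 1).
1. W is the centroid of triangle ZPL ⇒ W = (1/3, 1/3)
2. G lies on line PL with PG:GL = 3:2 ⇒ G = (2/5, 3/5)
3. A lies on line GZ with GA:AZ = 1:(-4) ⇒ A = (8/15, 4/5)
4. H is the intersection of line WL and line PA ⇒ H = (-5/2, 6)
through Z parallel to HW: direction (17/6, -17/3); meets AH at J = (-6, 12)
J = A + t·(H−A) with t = 28/13

t = 28/13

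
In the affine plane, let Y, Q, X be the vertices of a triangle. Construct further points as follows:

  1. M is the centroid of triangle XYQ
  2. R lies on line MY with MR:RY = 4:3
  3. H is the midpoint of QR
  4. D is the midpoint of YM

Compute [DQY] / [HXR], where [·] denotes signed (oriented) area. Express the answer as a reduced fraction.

[DQY]:[HXR] = -7/15

Choose coordinates Y = (0, 0), Q = (1, 0), X = (0, 1).
1. M is the centroid of triangle XYQ ⇒ M = (1/3, 1/3)
2. R lies on line MY with MR:RY = 4:3 ⇒ R = (1/7, 1/7)
3. H is the midpoint of QR ⇒ H = (4/7, 1/14)
4. D is the midpoint of YM ⇒ D = (1/6, 1/6)
2·[DQY] = -1/6, 2·[HXR] = 5/14
[DQY]:[HXR] = -1/6:5/14 = -7/15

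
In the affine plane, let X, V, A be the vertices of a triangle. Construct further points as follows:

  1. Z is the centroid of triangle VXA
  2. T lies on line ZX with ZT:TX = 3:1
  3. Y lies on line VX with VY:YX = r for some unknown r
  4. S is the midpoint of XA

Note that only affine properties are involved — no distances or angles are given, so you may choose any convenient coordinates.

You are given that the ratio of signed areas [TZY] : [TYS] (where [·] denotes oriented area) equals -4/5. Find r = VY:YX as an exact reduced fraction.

Assign X = (0, 0), V = (1, 0), A = (0, 1) — the answer is frame-independent, so this choice is without loss of generality.
1. Z is the centroid of triangle VXA ⇒ Z = (1/3, 1/3)
2. T lies on line ZX with ZT:TX = 3:1 ⇒ T = (1/12, 1/12)
3. With VY:YX = r, write λ = r/(r+1) so Y = V + λ·(X−V); Y is affine-linear in λ
4. S is the midpoint of XA ⇒ S = (0, 1/2)
Every point depending on Y is an affine combination of Y and λ-independent points, so each such coordinate is linear in λ; the λ² term in each signed area is a multiple of (X−V)×(X−V) = 0, so 2·[TZY] and 2·[TYS] are each linear in λ. Evaluating at λ=0 and λ=1:
  2·[TZY] = 1/4·λ − 1/4,   2·[TYS] = -5/12·λ + 3/8
So [TZY]:[TYS] = (1/4·λ − 1/4) / (-5/12·λ + 3/8). Setting this equal to -4/5:
  1/4·λ − 1/4 = -4/5·(-5/12·λ + 3/8)  ⇒  λ = 3/5
Then r = λ/(1−λ) = (3/5)/(2/5) = 3/2. Check: with r = 3/2, Y = (2/5, 0) and [TZY]:[TYS] = -4/5 as required.

r = 3/2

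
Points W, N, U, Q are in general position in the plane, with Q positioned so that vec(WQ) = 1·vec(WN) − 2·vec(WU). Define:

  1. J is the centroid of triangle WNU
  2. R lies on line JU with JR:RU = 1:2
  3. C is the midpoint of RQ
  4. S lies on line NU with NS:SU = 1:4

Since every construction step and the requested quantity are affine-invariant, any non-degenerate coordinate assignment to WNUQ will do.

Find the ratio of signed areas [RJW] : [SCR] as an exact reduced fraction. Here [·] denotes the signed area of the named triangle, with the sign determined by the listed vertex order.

[RJW]:[SCR] = 5/27

Choose coordinates W = (0, 0), N = (1, 0), U = (0, 1), Q = (1, -2).
1. J is the centroid of triangle WNU ⇒ J = (1/3, 1/3)
2. R lies on line JU with JR:RU = 1:2 ⇒ R = (2/9, 5/9)
3. C is the midpoint of RQ ⇒ C = (11/18, -13/18)
4. S lies on line NU with NS:SU = 1:4 ⇒ S = (4/5, 1/5)
2·[RJW] = -1/9, 2·[SCR] = -3/5
[RJW]:[SCR] = -1/9:-3/5 = 5/27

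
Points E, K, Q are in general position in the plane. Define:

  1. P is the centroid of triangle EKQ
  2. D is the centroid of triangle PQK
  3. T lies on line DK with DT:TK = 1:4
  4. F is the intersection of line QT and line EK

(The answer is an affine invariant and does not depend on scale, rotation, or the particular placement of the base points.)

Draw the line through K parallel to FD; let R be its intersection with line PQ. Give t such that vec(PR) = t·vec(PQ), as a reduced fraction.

t = 41/34

Set E = (0, 0), K = (1, 0), Q = (0, 1); any affine frame gives the same invariant.
1. P is the centroid of triangle EKQ ⇒ P = (1/3, 1/3)
2. D is the centroid of triangle PQK ⇒ D = (4/9, 4/9)
3. T lies on line DK with DT:TK = 1:4 ⇒ T = (5/9, 16/45)
4. F is the intersection of line QT and line EK ⇒ F = (25/29, 0)
through K parallel to FD: direction (-109/261, 4/9); meets PQ at R = (-7/102, 58/51)
R = P + t·(Q−P) with t = 41/34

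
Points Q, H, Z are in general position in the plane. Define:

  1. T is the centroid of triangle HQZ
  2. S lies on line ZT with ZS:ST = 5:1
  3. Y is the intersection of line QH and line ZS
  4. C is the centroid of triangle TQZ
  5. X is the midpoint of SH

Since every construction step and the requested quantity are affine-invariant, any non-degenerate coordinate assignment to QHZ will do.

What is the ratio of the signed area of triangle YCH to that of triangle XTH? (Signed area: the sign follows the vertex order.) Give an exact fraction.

[YCH]:[XTH] = -8

Assign Q = (0, 0), H = (1, 0), Z = (0, 1) — the answer is frame-independent, so this choice is without loss of generality.
1. T is the centroid of triangle HQZ ⇒ T = (1/3, 1/3)
2. S lies on line ZT with ZS:ST = 5:1 ⇒ S = (5/18, 4/9)
3. Y is the intersection of line QH and line ZS ⇒ Y = (1/2, 0)
4. C is the centroid of triangle TQZ ⇒ C = (1/9, 4/9)
5. X is the midpoint of SH ⇒ X = (23/36, 2/9)
2·[YCH] = -2/9, 2·[XTH] = 1/36
[YCH]:[XTH] = -2/9:1/36 = -8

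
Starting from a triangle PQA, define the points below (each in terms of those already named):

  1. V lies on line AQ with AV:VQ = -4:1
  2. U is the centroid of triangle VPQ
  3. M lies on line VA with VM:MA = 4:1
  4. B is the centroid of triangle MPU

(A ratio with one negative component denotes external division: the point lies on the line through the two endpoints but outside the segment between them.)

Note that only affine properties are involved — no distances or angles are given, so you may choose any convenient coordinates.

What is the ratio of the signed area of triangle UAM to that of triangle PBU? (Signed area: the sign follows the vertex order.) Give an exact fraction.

Work in coordinates with P = (0, 0), Q = (1, 0), A = (0, 1).
1. V lies on line AQ with AV:VQ = -4:1 ⇒ V = (4/3, -1/3)
2. U is the centroid of triangle VPQ ⇒ U = (7/9, -1/9)
3. M lies on line VA with VM:MA = 4:1 ⇒ M = (4/15, 11/15)
4. B is the centroid of triangle MPU ⇒ B = (47/135, 28/135)
2·[UAM] = -4/45, 2·[PBU] = -1/5
[UAM]:[PBU] = -4/45:-1/5 = 4/9

[UAM]:[PBU] = 4/9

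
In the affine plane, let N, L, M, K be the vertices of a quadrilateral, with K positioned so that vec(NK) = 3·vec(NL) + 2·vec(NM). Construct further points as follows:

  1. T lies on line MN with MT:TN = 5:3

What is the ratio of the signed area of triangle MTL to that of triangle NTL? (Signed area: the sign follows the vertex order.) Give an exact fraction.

Work in coordinates with N = (0, 0), L = (1, 0), M = (0, 1), K = (3, 2).
1. T lies on line MN with MT:TN = 5:3 ⇒ T = (0, 3/8)
2·[MTL] = 5/8, 2·[NTL] = -3/8
[MTL]:[NTL] = 5/8:-3/8 = -5/3

[MTL]:[NTL] = -5/3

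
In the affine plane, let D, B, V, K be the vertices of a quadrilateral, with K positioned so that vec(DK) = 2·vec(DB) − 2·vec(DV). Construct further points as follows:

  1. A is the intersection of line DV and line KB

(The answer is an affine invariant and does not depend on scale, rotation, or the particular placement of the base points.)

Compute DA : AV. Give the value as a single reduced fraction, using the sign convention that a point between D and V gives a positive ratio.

DA:AV = -2

Choose coordinates D = (0, 0), B = (1, 0), V = (0, 1), K = (2, -2).
1. A is the intersection of line DV and line KB ⇒ A = (0, 2)
A = D + t·(V−D) with t = 2, so DA:AV = t:(1−t) = 2:-1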